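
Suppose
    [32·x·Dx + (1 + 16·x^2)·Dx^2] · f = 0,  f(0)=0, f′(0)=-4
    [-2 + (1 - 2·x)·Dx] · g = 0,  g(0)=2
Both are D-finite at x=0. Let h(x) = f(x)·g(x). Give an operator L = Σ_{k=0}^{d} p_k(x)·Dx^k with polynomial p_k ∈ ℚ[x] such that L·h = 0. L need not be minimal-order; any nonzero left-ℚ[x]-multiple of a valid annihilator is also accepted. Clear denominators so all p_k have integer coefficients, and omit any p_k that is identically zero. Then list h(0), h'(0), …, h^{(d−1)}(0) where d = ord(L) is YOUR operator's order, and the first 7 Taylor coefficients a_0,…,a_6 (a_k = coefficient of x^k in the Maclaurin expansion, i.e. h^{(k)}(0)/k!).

f: a_k = 0, -4, 0, 64/3, 0, -1024/5, 0, …
g: a_k = 2, 4, 8, 16, 32, 64, 128, …
f·g: L₀ = L_f ⊗_s L_g, ord ≤ 2·1.
L = 64·x + (4 - 32·x + 128·x^2)·Dx + (-1 + 2·x - 16·x^2 + 32·x^3)·Dx^2  (order 2).
h: a_k = 0, -8, -16, 32/3, 64/3, -5504/15, -11008/15, …
ICs: h(0) = 0, h′(0) = -8.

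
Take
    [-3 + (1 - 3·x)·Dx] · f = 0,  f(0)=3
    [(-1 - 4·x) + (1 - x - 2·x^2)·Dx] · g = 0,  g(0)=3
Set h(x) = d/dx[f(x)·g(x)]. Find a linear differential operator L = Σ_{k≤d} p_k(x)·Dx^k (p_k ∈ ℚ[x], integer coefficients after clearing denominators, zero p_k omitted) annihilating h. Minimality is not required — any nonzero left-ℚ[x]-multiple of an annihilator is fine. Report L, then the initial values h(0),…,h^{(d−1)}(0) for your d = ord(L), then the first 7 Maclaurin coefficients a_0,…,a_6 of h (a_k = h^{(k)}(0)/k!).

L = (15 - 30·x - 69·x^2 + 48·x^3 + 216·x^4) + (-2 + 9·x + 3·x^2 - 47·x^3 + 15·x^4 + 54·x^5)·Dx  (order 1).
h: a_k = 36, 270, 1350, 5796, 22680, 83970, 299250, …
ICs: h(0) = 36.

f: a_k = 3, 9, 27, 81, 243, 729, 2187, …
g: a_k = 3, 3, 9, 15, 33, 63, 129, …
Sym-product of L_f,L_g gives L₀ (≤ ord 1).
h=h₀': d/dx-closure on L₀ ⇒ L.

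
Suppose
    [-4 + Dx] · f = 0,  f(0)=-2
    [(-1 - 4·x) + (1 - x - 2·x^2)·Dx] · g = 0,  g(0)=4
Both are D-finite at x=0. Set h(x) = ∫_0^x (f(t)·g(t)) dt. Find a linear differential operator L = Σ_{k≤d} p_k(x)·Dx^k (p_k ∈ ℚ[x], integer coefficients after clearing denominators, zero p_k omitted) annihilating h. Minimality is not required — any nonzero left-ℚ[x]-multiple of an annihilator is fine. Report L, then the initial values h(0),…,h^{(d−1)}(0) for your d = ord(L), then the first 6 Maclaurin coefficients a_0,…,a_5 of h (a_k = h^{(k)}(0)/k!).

L = (5 - 8·x^2)·Dx + (-1 + x + 2·x^2)·Dx^2  (order 2).
h: a_k = 0, -8, -20, -40, -214/3, -1832/15, …
ICs: h(0) = 0, h′(0) = -8.

f: a_k = -2, -8, -16, -64/3, -64/3, -256/15, …
g: a_k = 4, 4, 12, 20, 44, 84, …
Product ⇒ symmetric product L₀, ord ≤ 1.
h=∫h₀ ⇒ L = L₀·Dx.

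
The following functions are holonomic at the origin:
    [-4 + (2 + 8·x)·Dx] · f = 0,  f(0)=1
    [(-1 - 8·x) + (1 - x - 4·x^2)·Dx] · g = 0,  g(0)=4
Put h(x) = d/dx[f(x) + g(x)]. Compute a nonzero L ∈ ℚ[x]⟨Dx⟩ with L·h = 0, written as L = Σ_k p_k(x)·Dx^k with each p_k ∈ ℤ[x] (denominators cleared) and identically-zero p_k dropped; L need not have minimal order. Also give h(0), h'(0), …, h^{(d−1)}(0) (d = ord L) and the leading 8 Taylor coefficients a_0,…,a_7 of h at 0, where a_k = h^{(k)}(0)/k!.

L = (-114 - 780·x - 2688·x^2 - 2688·x^3 - 3840·x^4) + (-21 - 420·x - 2778·x^2 - 7200·x^3 - 10272·x^4 - 11520·x^5)·Dx + (6 + 57·x + 153·x^2 + 4·x^3 - 816·x^4 - 2624·x^5 - 2560·x^6)·Dx^2  (order 2).
h: a_k = 6, 36, 120, 424, 1440, 3840, 14196, 30416, …
ICs: h(0) = 6, h′(0) = 36.

f: a_k = 1, 2, -2, 4, -10, 28, -84, 264, …
g: a_k = 4, 4, 20, 36, 116, 260, 724, 1764, …
L₀ := lclm(L_f,L_g); ord L₀ ≤ 1+1.
Derive L from L₀ (diff closure).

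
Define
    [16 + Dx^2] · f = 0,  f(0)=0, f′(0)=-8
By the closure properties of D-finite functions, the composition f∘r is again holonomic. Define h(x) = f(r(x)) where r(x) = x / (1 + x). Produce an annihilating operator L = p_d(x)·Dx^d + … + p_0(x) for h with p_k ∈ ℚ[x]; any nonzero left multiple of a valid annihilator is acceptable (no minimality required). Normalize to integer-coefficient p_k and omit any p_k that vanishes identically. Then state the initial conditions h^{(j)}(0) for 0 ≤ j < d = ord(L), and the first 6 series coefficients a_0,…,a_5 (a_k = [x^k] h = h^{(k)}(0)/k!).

L = 16 + (2 + 6·x + 6·x^2 + 2·x^3)·Dx + (1 + 4·x + 6·x^2 + 4·x^3 + x^4)·Dx^2  (order 2).
h: a_k = 0, -8, 8, 40/3, -56, 1544/15, …
ICs: h(0) = 0, h′(0) = -8.

f: a_k = 0, -8, 0, 64/3, 0, -256/15, …
Change of var in L_f (x↦r) gives L₀.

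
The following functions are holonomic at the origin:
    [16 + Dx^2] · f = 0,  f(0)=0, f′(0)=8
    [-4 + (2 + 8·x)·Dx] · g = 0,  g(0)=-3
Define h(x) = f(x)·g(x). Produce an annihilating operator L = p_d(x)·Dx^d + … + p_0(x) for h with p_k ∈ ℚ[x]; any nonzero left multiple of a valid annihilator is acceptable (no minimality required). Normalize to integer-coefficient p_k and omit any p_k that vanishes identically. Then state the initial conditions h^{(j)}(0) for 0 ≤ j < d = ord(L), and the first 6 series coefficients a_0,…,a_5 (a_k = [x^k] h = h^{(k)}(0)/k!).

L = (28 + 128·x + 256·x^2) + (-4 - 16·x)·Dx + (1 + 8·x + 16·x^2)·Dx^2  (order 2).
h: a_k = 0, -24, -48, 112, 32, 304/5, …
ICs: h(0) = 0, h′(0) = -24.

f: a_k = 0, 8, 0, -64/3, 0, 256/15, …
g: a_k = -3, -6, 6, -12, 30, -84, …
f·g: L₀ = L_f ⊗_s L_g, ord ≤ 2·1.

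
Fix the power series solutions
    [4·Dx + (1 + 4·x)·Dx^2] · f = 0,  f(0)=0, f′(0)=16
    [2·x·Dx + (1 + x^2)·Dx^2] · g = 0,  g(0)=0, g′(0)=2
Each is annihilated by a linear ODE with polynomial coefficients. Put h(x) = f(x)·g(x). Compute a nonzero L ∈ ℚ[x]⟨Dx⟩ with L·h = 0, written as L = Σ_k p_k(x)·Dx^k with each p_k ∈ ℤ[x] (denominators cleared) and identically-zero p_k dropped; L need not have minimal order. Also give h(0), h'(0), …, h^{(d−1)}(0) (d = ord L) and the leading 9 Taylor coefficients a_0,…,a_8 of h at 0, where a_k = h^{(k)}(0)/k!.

f: a_k = 0, 16, -32, 256/3, -256, 4096/5, -8192/3, 65536/7, -32768, …
g: a_k = 0, 2, 0, -2/3, 0, 2/5, 0, -2/7, 0, …
L₀ := L_f ⊗_s L_g (sym. prod.), ord ≤ 4.
L = (144 + 896·x + 560·x^2 + 2304·x^3 + 1920·x^4 + 3328·x^5 + 256·x^7)·Dx + (132 + 304·x + 2252·x^2 + 4144·x^3 + 8896·x^4 + 5952·x^5 + 8960·x^6 + 192·x^7 + 896·x^8)·Dx^2 + (72 + 376·x + 912·x^2 + 2808·x^3 + 3720·x^4 + 6288·x^5 + 3072·x^6 + 4368·x^7 + 192·x^8 + 512·x^9)·Dx^3 + (5 + 48·x + 178·x^2 + 416·x^3 + 729·x^4 + 720·x^5 + 1008·x^6 + 384·x^7 + 516·x^8 + 32·x^9 + 64·x^10)·Dx^4  (order 4).
h: a_k = 0, 0, 32, -64, 160, -1472/3, 71456/45, -79552/15, 18208, …
ICs: h(0) = 0, h′(0) = 0, h′′(0) = 64, h′′′(0) = -384.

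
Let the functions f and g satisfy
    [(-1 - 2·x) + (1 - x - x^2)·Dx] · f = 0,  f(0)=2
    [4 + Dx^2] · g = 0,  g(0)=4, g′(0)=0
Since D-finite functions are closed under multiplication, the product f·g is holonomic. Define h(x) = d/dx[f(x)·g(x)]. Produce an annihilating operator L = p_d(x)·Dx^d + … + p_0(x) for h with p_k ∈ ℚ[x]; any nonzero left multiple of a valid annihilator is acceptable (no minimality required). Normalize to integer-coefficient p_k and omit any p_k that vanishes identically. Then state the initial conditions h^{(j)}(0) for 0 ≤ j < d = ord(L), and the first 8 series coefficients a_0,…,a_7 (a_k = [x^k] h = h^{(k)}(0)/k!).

f: a_k = 2, 2, 4, 6, 10, 16, 26, 42, …
g: a_k = 4, 0, -8, 0, 8/3, 0, -16/45, 0, …
Product ⇒ symmetric product L₀, ord ≤ 2.
Differentiate: ansatz ord ≤ ord L₀ ⇒ L.
L = (-6 - 16·x - 8·x^2 + 16·x^3 + 8·x^4) + (-1 + 2·x + 12·x^2 + 8·x^3)·Dx + (1 - 3·x - x^2 + 4·x^3 + 2·x^4)·Dx^2  (order 2).
h: a_k = 8, 0, 24, 160/3, 320/3, 3056/15, 17416/45, 75008/105, …
ICs: h(0) = 8, h′(0) = 0.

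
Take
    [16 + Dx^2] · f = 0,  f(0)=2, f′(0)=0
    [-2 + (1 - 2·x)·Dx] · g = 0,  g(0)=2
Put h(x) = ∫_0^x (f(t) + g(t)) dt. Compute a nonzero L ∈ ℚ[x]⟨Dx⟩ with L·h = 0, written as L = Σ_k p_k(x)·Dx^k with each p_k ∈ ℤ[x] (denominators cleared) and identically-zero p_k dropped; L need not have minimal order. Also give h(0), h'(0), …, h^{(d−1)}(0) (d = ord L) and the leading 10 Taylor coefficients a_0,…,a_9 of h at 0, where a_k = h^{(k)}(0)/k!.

L = (-160 + 256·x - 256·x^2)·Dx + (48 - 224·x + 384·x^2 - 256·x^3)·Dx^2 + (-10 + 16·x - 16·x^2)·Dx^3 + (3 - 14·x + 24·x^2 - 16·x^3)·Dx^4  (order 4).
h: a_k = 0, 4, 2, -8/3, 4, 32/3, 32/3, 5248/315, 32, 162304/2835, …
ICs: h(0) = 0, h′(0) = 4, h′′(0) = 4, h′′′(0) = -16.

f: a_k = 2, 0, -16, 0, 64/3, 0, -512/45, 0, 1024/315, 0, …
g: a_k = 2, 4, 8, 16, 32, 64, 128, 256, 512, 1024, …
Weyl lclm of L_f,L_g ⇒ L₀ (ord ≤ 3).
h=∫₀ˣh₀: take L = L₀·Dx.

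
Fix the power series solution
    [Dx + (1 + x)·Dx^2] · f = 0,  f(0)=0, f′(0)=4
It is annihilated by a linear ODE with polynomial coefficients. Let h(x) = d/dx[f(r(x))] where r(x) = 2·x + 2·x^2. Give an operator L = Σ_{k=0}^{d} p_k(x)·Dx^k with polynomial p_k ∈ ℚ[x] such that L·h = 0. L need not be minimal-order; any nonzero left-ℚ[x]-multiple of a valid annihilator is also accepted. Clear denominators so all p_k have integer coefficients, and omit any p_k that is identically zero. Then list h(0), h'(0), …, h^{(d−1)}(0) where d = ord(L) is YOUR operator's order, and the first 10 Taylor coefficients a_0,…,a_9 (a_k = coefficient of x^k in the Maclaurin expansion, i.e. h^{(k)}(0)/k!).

L = (4·x + 4·x^2) + (1 + 4·x + 6·x^2 + 4·x^3)·Dx  (order 1).
h: a_k = 8, 0, -16, 32, -32, 0, 64, -128, 128, 0, …
ICs: h(0) = 8.

f: a_k = 0, 4, -2, 4/3, -1, 4/5, -2/3, 4/7, -1/2, 4/9, …
L₀ from L_f via x↦r, Dx↦r'^{-1}Dx.
Derive L from L₀ (diff closure).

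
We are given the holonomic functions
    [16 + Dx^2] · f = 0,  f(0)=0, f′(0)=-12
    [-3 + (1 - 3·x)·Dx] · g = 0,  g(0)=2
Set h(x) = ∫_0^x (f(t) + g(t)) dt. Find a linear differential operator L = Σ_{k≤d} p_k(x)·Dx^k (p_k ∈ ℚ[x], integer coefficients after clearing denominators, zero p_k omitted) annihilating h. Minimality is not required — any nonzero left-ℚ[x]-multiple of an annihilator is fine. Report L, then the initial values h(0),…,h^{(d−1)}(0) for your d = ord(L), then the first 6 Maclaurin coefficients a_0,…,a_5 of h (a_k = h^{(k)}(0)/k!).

L = (-1680 + 2304·x - 3456·x^2)·Dx + (272 - 1584·x + 3456·x^2 - 3456·x^3)·Dx^2 + (-105 + 144·x - 216·x^2)·Dx^3 + (17 - 99·x + 216·x^2 - 216·x^3)·Dx^4  (order 4).
h: a_k = 0, 2, -3, 6, 43/2, 162/5, …
ICs: h(0) = 0, h′(0) = 2, h′′(0) = -6, h′′′(0) = 36.

f: a_k = 0, -12, 0, 32, 0, -128/5, …
g: a_k = 2, 6, 18, 54, 162, 486, …
Sum ⇒ L₀ = lclm(L_f,L_g) in ℚ(x)⟨Dx⟩.
∫: right-multiply L₀ by Dx.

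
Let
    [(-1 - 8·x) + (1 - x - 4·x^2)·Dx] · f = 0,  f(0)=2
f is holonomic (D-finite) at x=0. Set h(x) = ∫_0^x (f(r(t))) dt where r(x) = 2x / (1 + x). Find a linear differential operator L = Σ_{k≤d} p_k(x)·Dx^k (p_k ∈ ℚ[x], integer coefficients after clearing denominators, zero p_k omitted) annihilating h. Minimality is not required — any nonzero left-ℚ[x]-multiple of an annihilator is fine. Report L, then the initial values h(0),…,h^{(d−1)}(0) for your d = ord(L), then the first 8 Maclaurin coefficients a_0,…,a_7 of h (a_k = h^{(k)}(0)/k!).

f: a_k = 2, 2, 10, 18, 58, 130, 362, 882, …
Substitute x→r, Dx→(1/r')Dx; clear ⇒ L₀.
∫: right-multiply L₀ by Dx.
L = (2 + 34·x)·Dx + (-1 - x + 17·x^2 + 17·x^3)·Dx^2  (order 2).
h: a_k = 0, 2, 2, 12, 17, 612/5, 578/3, 10404/7, …
ICs: h(0) = 0, h′(0) = 2.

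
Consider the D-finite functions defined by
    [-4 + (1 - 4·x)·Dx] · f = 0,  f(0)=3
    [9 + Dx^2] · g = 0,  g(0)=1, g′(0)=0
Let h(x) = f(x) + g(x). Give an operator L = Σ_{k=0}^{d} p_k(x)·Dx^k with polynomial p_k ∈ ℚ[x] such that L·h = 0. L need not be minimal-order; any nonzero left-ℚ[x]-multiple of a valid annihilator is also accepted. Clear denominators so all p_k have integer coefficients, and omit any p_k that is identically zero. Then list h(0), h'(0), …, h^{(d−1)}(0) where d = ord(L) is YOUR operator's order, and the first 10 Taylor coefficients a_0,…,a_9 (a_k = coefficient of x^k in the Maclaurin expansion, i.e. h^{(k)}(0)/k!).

L = (3780 - 2592·x + 5184·x^2) + (-369 + 2124·x - 3888·x^2 + 5184·x^3)·Dx + (420 - 288·x + 576·x^2)·Dx^2 + (-41 + 236·x - 432·x^2 + 576·x^3)·Dx^3  (order 3).
h: a_k = 4, 12, 87/2, 192, 6171/8, 3072, 982959/80, 49152, 880804569/4480, 786432, …
ICs: h(0) = 4, h′(0) = 12, h′′(0) = 87.

f: a_k = 3, 12, 48, 192, 768, 3072, 12288, 49152, 196608, 786432, …
g: a_k = 1, 0, -9/2, 0, 27/8, 0, -81/80, 0, 729/4480, 0, …
L₀ := lclm(L_f,L_g); ord L₀ ≤ 1+2.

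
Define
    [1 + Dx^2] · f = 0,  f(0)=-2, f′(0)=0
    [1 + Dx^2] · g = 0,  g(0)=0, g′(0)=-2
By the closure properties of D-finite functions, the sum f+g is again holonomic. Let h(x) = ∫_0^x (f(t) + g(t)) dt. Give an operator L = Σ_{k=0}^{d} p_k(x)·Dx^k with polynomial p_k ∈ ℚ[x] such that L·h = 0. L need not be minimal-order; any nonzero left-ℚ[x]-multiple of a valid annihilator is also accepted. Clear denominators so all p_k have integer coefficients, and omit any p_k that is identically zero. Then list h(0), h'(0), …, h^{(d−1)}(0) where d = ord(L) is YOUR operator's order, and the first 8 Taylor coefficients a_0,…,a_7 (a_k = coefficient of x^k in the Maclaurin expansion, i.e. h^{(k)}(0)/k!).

f: a_k = -2, 0, 1, 0, -1/12, 0, 1/360, 0, …
g: a_k = 0, -2, 0, 1/3, 0, -1/60, 0, 1/2520, …
h₀=f+g: left-lcm gives L₀, ord ≤ 4.
h=∫₀ˣh₀: take L = L₀·Dx.
L = Dx + Dx^3  (order 3).
h: a_k = 0, -2, -1, 1/3, 1/12, -1/60, -1/360, 1/2520, …
ICs: h(0) = 0, h′(0) = -2, h′′(0) = -2.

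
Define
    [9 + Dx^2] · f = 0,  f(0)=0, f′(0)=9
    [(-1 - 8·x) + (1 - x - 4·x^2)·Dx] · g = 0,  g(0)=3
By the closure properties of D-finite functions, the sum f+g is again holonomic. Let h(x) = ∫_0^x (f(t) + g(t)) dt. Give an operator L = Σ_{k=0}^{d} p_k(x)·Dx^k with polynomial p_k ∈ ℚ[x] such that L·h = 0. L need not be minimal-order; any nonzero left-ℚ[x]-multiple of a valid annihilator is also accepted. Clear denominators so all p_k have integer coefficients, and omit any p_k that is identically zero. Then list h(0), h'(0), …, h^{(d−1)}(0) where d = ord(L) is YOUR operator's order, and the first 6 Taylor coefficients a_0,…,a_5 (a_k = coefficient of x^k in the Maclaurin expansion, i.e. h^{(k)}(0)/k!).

f: a_k = 0, 9, 0, -27/2, 0, 243/40, …
g: a_k = 3, 3, 15, 27, 87, 195, …
Sum ⇒ L₀ = lclm(L_f,L_g) in ℚ(x)⟨Dx⟩.
Integrate: L := L₀·Dx.
L = (-567 - 4806·x - 3321·x^2 - 9936·x^3 - 6480·x^4 - 10368·x^5)·Dx + (171 - 117·x - 441·x^2 + 135·x^3 - 540·x^4 - 3888·x^5 - 5184·x^6)·Dx^2 + (-63 - 534·x - 369·x^2 - 1104·x^3 - 720·x^4 - 1152·x^5)·Dx^3 + (19 - 13·x - 49·x^2 + 15·x^3 - 60·x^4 - 432·x^5 - 576·x^6)·Dx^4  (order 4).
h: a_k = 0, 3, 6, 5, 27/8, 87/5, …
ICs: h(0) = 0, h′(0) = 3, h′′(0) = 12, h′′′(0) = 30.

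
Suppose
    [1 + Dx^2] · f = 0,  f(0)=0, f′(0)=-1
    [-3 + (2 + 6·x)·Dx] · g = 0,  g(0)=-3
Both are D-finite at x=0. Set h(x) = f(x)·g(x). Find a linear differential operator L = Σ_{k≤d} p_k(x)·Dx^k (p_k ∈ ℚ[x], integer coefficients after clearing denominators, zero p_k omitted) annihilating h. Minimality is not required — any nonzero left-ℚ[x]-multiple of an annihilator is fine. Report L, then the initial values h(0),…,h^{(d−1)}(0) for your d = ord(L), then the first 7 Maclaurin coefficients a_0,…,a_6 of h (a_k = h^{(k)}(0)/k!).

L = (31 + 24·x + 36·x^2) + (-12 - 36·x)·Dx + (4 + 24·x + 36·x^2)·Dx^2  (order 2).
h: a_k = 0, 3, 9/2, -31/8, 69/16, -5699/640, 24483/1280, …
ICs: h(0) = 0, h′(0) = 3.

f: a_k = 0, -1, 0, 1/6, 0, -1/120, 0, …
g: a_k = -3, -9/2, 27/8, -81/16, 1215/128, -5103/256, 45927/1024, …
Sym-product of L_f,L_g gives L₀ (≤ ord 2).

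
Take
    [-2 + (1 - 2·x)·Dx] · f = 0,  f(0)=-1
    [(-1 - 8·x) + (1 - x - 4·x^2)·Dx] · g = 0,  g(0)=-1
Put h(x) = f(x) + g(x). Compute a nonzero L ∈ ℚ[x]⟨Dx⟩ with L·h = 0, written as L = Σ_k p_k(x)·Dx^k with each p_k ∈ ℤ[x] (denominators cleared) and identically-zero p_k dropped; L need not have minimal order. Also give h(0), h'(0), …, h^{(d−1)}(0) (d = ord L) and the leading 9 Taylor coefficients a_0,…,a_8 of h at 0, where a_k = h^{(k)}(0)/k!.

f: a_k = -1, -2, -4, -8, -16, -32, -64, -128, -256, …
g: a_k = -1, -1, -5, -9, -29, -65, -181, -441, -1165, …
Weyl lclm of L_f,L_g ⇒ L₀ (ord ≤ 2).
L = (12 - 48·x + 192·x^2 - 128·x^3) + (-2 - 96·x^2 + 352·x^3 - 256·x^4)·Dx + (-1 + 11·x - 30·x^2 + 80·x^4 - 64·x^5)·Dx^2  (order 2).
h: a_k = -2, -3, -9, -17, -45, -97, -245, -569, -1421, …
ICs: h(0) = -2, h′(0) = -3.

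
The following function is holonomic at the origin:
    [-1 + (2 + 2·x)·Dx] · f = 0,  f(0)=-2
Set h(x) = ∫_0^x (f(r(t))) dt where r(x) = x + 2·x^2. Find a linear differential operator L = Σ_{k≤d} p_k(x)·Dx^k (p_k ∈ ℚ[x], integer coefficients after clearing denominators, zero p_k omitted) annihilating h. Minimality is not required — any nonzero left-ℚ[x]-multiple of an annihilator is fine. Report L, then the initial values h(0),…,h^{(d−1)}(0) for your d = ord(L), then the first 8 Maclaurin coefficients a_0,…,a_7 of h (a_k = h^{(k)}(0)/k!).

f: a_k = -2, -1, 1/4, -1/8, 5/64, -7/128, 21/512, -33/1024, …
Substitute x→r, Dx→(1/r')Dx; clear ⇒ L₀.
∫: right-multiply L₀ by Dx.
L = (-1 - 4·x)·Dx + (2 + 2·x + 4·x^2)·Dx^2  (order 2).
h: a_k = 0, -2, -1/2, -7/12, 7/32, 21/320, -119/768, 27/512, …
ICs: h(0) = 0, h′(0) = -2.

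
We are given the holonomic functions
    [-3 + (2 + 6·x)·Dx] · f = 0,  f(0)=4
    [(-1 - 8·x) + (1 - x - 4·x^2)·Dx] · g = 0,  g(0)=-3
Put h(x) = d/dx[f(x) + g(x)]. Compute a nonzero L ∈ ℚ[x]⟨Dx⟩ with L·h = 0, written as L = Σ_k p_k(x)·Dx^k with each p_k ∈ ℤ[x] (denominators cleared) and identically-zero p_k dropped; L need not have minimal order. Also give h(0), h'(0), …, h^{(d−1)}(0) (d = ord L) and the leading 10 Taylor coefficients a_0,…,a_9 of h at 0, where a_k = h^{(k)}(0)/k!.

f: a_k = 4, 6, -9/2, 27/4, -405/32, 1701/64, -15309/256, 72171/512, -2814669/8192, 14073345/16384, …
g: a_k = -3, -3, -15, -27, -87, -195, -543, -1323, -3495, -8787, …
Weyl lclm of L_f,L_g ⇒ L₀ (ord ≤ 2).
Differentiate: ansatz ord ≤ ord L₀ ⇒ L.
L = (-594 - 4230·x - 12960·x^2 - 14400·x^3 - 17280·x^4) + (-189 - 3054·x - 16389·x^2 - 38544·x^3 - 55440·x^4 - 51840·x^5)·Dx + (46 + 350·x + 794·x^2 - 198·x^3 - 5376·x^4 - 13920·x^5 - 11520·x^6)·Dx^2  (order 2).
h: a_k = 3, -39, -243/4, -3189/8, -53895/64, -462951/128, -4236435/512, -31445709/1024, -1169035767/16384, -8178031155/32768, …
ICs: h(0) = 3, h′(0) = -39.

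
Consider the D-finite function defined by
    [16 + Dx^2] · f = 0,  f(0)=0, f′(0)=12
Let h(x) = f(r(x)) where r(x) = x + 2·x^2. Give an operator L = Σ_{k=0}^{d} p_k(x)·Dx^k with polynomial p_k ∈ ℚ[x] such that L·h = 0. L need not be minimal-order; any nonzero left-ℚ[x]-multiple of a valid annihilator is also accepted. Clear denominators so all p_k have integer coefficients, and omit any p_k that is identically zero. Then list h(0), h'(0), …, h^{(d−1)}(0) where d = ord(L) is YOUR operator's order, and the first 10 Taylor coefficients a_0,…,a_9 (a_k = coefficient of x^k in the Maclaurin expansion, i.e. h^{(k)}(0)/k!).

f: a_k = 0, 12, 0, -32, 0, 128/5, 0, -1024/105, 0, 2048/945, …
h₀=f(r): pull back L_f along r ⇒ L₀.
L = (16 + 192·x + 768·x^2 + 1024·x^3) - 4·Dx + (1 + 4·x)·Dx^2  (order 2).
h: a_k = 0, 12, 24, -32, -192, -1792/5, 0, 106496/105, 28672/15, 1163264/945, …
ICs: h(0) = 0, h′(0) = 12.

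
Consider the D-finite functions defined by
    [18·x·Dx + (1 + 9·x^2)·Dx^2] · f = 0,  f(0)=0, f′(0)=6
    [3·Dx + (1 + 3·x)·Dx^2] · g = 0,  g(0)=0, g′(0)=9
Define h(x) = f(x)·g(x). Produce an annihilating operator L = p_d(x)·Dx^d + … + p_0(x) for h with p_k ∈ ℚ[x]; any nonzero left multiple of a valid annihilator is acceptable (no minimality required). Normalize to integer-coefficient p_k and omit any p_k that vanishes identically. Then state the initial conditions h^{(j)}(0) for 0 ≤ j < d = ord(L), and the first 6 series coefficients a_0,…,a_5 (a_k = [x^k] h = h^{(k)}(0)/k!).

L = (648 + 3564·x + 19440·x^2 + 113724·x^3 + 262440·x^4 + 341172·x^5 + 236196·x^7)·Dx + (162 + 3348·x + 24948·x^2 + 117612·x^3 + 396576·x^4 + 813564·x^5 + 918540·x^6 + 236196·x^7 + 826686·x^8)·Dx^2 + (36 + 576·x + 5184·x^2 + 25272·x^3 + 87480·x^4 + 227448·x^5 + 419904·x^6 + 472392·x^7 + 236196·x^8 + 472392·x^9)·Dx^3 + (5 + 54·x + 333·x^2 + 1512·x^3 + 5346·x^4 + 14580·x^5 + 30618·x^6 + 52488·x^7 + 59049·x^8 + 39366·x^9 + 59049·x^10)·Dx^4  (order 4).
h: a_k = 0, 0, 54, -81, 0, -243/2, …
ICs: h(0) = 0, h′(0) = 0, h′′(0) = 108, h′′′(0) = -486.

f: a_k = 0, 6, 0, -18, 0, 486/5, …
g: a_k = 0, 9, -27/2, 27, -243/4, 729/5, …
Product ⇒ symmetric product L₀, ord ≤ 4.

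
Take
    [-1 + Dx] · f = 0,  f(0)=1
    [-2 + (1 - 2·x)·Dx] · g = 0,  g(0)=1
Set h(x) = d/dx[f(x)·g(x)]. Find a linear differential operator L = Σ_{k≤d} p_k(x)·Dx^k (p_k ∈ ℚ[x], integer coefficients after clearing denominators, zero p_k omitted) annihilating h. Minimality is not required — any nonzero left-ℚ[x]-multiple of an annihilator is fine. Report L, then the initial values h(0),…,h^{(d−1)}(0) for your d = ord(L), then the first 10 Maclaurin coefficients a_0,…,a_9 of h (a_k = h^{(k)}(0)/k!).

L = (13 - 12·x + 4·x^2) + (-3 + 8·x - 4·x^2)·Dx  (order 1).
h: a_k = 3, 13, 79/2, 211/2, 6331/24, 75973/120, 354541/240, 17017969/5040, 306323443/40320, 2042156287/120960, …
ICs: h(0) = 3.

f: a_k = 1, 1, 1/2, 1/6, 1/24, 1/120, 1/720, 1/5040, 1/40320, 1/362880, …
g: a_k = 1, 2, 4, 8, 16, 32, 64, 128, 256, 512, …
Sym-product of L_f,L_g gives L₀ (≤ ord 1).
h₀' ⇒ L via d/dx closure of L₀.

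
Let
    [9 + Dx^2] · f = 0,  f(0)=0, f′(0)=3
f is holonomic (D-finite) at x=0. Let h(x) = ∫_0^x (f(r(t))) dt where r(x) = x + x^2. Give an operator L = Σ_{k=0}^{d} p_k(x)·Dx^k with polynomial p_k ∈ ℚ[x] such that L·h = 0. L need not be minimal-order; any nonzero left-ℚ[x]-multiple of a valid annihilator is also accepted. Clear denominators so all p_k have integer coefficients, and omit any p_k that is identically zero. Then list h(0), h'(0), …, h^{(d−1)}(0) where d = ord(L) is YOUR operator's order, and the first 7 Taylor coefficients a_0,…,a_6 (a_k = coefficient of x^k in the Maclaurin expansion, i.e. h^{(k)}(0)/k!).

f: a_k = 0, 3, 0, -9/2, 0, 81/40, 0, …
f∘r: x↦r, Dx↦Dx/r' in L_f ⇒ L₀.
h=∫₀ˣh₀: take L = L₀·Dx.
L = (9 + 54·x + 108·x^2 + 72·x^3)·Dx - 2·Dx^2 + (1 + 2·x)·Dx^3  (order 3).
h: a_k = 0, 0, 3/2, 1, -9/8, -27/10, -153/80, …
ICs: h(0) = 0, h′(0) = 0, h′′(0) = 3.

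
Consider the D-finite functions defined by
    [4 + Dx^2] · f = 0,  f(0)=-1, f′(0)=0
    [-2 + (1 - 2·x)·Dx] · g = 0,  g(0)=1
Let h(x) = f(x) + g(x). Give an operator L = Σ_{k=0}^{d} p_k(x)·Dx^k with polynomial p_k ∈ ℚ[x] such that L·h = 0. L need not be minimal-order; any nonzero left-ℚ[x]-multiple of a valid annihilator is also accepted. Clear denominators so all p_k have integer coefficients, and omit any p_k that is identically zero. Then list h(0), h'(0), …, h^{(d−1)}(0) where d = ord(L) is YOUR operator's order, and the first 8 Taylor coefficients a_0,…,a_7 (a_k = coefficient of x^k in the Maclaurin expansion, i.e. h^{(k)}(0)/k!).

f: a_k = -1, 0, 2, 0, -2/3, 0, 4/45, 0, …
g: a_k = 1, 2, 4, 8, 16, 32, 64, 128, …
h₀=f+g: left-lcm gives L₀, ord ≤ 3.
L = (-56 + 32·x - 32·x^2) + (12 - 40·x + 48·x^2 - 32·x^3)·Dx + (-14 + 8·x - 8·x^2)·Dx^2 + (3 - 10·x + 12·x^2 - 8·x^3)·Dx^3  (order 3).
h: a_k = 0, 2, 6, 8, 46/3, 32, 2884/45, 128, …
ICs: h(0) = 0, h′(0) = 2, h′′(0) = 12.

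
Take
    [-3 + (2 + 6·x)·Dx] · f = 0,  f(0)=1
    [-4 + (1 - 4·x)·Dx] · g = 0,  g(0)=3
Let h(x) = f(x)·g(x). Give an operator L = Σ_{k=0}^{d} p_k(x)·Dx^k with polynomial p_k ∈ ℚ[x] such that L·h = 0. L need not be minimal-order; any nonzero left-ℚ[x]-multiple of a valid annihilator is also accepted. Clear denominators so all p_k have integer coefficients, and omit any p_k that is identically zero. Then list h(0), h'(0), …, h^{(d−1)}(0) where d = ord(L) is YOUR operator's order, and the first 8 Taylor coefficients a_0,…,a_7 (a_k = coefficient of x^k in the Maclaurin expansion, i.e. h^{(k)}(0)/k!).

f: a_k = 1, 3/2, -9/8, 27/16, -405/128, 1701/256, -15309/1024, 72171/2048, …
g: a_k = 3, 12, 48, 192, 768, 3072, 12288, 49152, …
Product ⇒ symmetric product L₀, ord ≤ 1.
L = (11 + 12·x) + (-2 + 2·x + 24·x^2)·Dx  (order 1).
h: a_k = 3, 33/2, 501/8, 4089/16, 129633/128, 1042167/256, 16628745/1024, 133246473/2048, …
ICs: h(0) = 3.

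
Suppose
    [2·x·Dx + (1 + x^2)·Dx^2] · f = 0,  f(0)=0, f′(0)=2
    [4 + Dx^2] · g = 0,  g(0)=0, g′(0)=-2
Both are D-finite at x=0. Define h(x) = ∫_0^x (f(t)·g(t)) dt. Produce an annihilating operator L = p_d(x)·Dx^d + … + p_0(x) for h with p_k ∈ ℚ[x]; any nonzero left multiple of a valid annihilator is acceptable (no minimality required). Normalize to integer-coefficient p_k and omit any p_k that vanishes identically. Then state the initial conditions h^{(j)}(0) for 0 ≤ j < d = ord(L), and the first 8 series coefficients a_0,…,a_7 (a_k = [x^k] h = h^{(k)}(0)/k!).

f: a_k = 0, 2, 0, -2/3, 0, 2/5, 0, -2/7, …
g: a_k = 0, -2, 0, 4/3, 0, -4/15, 0, 8/315, …
Sym-product of L_f,L_g gives L₀ (≤ ord 4).
∫: right-multiply L₀ by Dx.
L = (160 + 464·x^2 + 464·x^4 + 256·x^6 + 64·x^8)·Dx + (96·x + 224·x^3 + 192·x^5 + 64·x^7)·Dx^2 + (60 + 188·x^2 + 216·x^4 + 128·x^6 + 32·x^8)·Dx^3 + (24·x + 56·x^3 + 48·x^5 + 16·x^7)·Dx^4 + (5 + 18·x^2 + 25·x^4 + 16·x^6 + 4·x^8)·Dx^5  (order 5).
h: a_k = 0, 0, 0, -4/3, 0, 4/5, 0, -20/63, …
ICs: h(0) = 0, h′(0) = 0, h′′(0) = 0, h′′′(0) = -8, h′′′′(0) = 0.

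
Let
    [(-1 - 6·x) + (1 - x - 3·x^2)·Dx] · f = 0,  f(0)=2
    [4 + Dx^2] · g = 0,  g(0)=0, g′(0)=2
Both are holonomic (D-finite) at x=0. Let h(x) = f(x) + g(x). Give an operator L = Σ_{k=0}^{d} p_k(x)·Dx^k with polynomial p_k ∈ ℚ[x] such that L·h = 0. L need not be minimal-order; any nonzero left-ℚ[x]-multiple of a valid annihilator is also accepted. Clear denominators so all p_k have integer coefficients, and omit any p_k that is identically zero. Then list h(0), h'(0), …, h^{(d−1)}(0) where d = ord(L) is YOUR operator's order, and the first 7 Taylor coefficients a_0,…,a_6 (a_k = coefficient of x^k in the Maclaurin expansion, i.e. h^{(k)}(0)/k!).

f: a_k = 2, 2, 8, 14, 38, 80, 194, …
g: a_k = 0, 2, 0, -4/3, 0, 4/15, 0, …
L₀ := lclm(L_f,L_g); ord L₀ ≤ 1+2.
L = (92 + 608·x + 512·x^2 + 1104·x^3 + 360·x^4 + 432·x^5) + (-24 + 4·x + 24·x^2 + 80·x^3 + 180·x^4 + 216·x^5 + 216·x^6)·Dx + (23 + 152·x + 128·x^2 + 276·x^3 + 90·x^4 + 108·x^5)·Dx^2 + (-6 + x + 6·x^2 + 20·x^3 + 45·x^4 + 54·x^5 + 54·x^6)·Dx^3  (order 3).
h: a_k = 2, 4, 8, 38/3, 38, 1204/15, 194, …
ICs: h(0) = 2, h′(0) = 4, h′′(0) = 16.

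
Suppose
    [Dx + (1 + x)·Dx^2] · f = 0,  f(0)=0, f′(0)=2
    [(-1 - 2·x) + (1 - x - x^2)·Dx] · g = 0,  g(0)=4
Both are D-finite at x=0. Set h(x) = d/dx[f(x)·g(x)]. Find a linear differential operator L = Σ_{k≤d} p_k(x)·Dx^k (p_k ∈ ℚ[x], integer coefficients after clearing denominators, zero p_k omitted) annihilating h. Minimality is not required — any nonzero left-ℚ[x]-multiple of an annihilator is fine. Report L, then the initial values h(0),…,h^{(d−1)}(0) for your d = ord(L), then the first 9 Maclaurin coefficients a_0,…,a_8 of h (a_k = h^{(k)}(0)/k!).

L = (26 + 54·x + 36·x^2) + (7 + 37·x + 60·x^2 + 28·x^3)·Dx + (-3 - 4·x + 6·x^2 + 11·x^3 + 4·x^4)·Dx^2  (order 2).
h: a_k = 8, 8, 44, 200/3, 494/3, 1448/5, 2882/5, 108872/105, 13409/7, …
ICs: h(0) = 8, h′(0) = 8.

f: a_k = 0, 2, -1, 2/3, -1/2, 2/5, -1/3, 2/7, -1/4, …
g: a_k = 4, 4, 8, 12, 20, 32, 52, 84, 136, …
L₀ := L_f ⊗_s L_g (sym. prod.), ord ≤ 2.
Differentiate: ansatz ord ≤ ord L₀ ⇒ L.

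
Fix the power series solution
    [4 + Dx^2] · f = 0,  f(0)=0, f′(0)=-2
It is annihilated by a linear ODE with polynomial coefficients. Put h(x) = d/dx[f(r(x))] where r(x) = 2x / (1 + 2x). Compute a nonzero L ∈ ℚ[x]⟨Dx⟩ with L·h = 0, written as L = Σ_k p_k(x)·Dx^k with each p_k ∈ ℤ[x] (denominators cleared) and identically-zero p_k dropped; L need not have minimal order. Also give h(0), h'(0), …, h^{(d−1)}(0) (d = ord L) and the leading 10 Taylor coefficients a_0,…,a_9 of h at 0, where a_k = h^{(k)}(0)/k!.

L = (40 + 96·x + 96·x^2) + (12 + 72·x + 144·x^2 + 96·x^3)·Dx + (1 + 8·x + 24·x^2 + 32·x^3 + 16·x^4)·Dx^2  (order 2).
h: a_k = -4, 16, -16, -128, 2752/3, -3840, 565504/45, -1552384/45, 25222144/315, -9367552/63, …
ICs: h(0) = -4, h′(0) = 16.

f: a_k = 0, -2, 0, 4/3, 0, -4/15, 0, 8/315, 0, -4/2835, …
f∘r: x↦r, Dx↦Dx/r' in L_f ⇒ L₀.
h=h₀': d/dx-closure on L₀ ⇒ L.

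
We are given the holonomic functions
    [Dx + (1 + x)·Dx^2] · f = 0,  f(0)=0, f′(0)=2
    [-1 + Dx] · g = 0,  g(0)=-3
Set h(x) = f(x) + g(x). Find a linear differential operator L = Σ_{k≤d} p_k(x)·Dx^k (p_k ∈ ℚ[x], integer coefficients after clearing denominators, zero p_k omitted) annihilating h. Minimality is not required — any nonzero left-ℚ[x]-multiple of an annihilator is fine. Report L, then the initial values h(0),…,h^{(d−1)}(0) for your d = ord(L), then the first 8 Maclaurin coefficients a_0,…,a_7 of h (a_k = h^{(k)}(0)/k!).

L = (-3 - x)·Dx + (1 - 2·x - x^2)·Dx^2 + (2 + 3·x + x^2)·Dx^3  (order 3).
h: a_k = -3, -1, -5/2, 1/6, -5/8, 3/8, -27/80, 479/1680, …
ICs: h(0) = -3, h′(0) = -1, h′′(0) = -5.

f: a_k = 0, 2, -1, 2/3, -1/2, 2/5, -1/3, 2/7, …
g: a_k = -3, -3, -3/2, -1/2, -1/8, -1/40, -1/240, -1/1680, …
Sum ⇒ L₀ = lclm(L_f,L_g) in ℚ(x)⟨Dx⟩.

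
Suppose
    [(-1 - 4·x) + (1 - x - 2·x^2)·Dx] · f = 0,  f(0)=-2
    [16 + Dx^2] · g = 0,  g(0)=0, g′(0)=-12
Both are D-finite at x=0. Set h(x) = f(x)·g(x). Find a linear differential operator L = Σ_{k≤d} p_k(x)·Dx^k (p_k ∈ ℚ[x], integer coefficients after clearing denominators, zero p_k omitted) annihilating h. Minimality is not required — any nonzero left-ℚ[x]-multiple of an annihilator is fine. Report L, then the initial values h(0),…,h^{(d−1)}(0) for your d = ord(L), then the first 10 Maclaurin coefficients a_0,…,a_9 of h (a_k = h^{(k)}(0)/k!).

f: a_k = -2, -2, -6, -10, -22, -42, -86, -170, -342, -682, …
g: a_k = 0, -12, 0, 32, 0, -128/5, 0, 1024/105, 0, -2048/945, …
Product ⇒ symmetric product L₀, ord ≤ 2.
L = (-12 + 16·x + 32·x^2) + (2 + 8·x)·Dx + (-1 + x + 2·x^2)·Dx^2  (order 2).
h: a_k = 0, 24, 24, 8, 56, 616/5, 1176/5, 9704/21, 97912/105, 1758664/945, …
ICs: h(0) = 0, h′(0) = 24.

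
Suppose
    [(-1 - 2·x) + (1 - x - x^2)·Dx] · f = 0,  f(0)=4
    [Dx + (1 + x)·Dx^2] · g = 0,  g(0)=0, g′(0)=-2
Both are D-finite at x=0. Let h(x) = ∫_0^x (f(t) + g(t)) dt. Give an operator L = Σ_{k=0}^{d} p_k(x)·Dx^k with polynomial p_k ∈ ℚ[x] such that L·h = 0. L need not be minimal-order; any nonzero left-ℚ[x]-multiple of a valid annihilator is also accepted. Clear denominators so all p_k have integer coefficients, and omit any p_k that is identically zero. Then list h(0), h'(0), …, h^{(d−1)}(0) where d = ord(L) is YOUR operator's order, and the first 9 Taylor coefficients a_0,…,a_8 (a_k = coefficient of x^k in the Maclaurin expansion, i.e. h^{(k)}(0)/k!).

f: a_k = 4, 4, 8, 12, 20, 32, 52, 84, 136, …
g: a_k = 0, -2, 1, -2/3, 1/2, -2/5, 1/3, -2/7, 1/4, …
f+g: L₀ = lclm(L_f,L_g), ord ≤ 1+2.
h=∫h₀ ⇒ L = L₀·Dx.
L = (26 + 70·x + 76·x^2 + 36·x^3 + 12·x^4)·Dx^2 + (16 + 84·x + 160·x^2 + 144·x^3 + 74·x^4 + 20·x^5)·Dx^3 + (-5 - 11·x + x^2 + 23·x^3 + 29·x^4 + 17·x^5 + 4·x^6)·Dx^4  (order 4).
h: a_k = 0, 4, 1, 3, 17/6, 41/10, 79/15, 157/21, 293/28, …
ICs: h(0) = 0, h′(0) = 4, h′′(0) = 2, h′′′(0) = 18.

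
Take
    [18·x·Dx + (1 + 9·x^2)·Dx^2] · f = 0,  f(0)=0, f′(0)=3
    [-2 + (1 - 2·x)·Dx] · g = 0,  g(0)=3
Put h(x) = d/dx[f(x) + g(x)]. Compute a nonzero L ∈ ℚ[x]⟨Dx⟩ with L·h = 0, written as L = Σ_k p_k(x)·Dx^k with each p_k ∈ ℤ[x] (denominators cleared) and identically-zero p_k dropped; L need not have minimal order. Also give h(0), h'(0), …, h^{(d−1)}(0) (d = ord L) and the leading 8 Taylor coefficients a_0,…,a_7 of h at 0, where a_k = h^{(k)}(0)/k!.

L = (36 - 288·x - 972·x^2) + (-21 + 36·x - 9·x^2 - 972·x^3)·Dx + (2 + 5·x + 45·x^3 - 162·x^4)·Dx^2  (order 2).
h: a_k = 9, 24, 45, 192, 723, 1152, 501, 6144, …
ICs: h(0) = 9, h′(0) = 24.

f: a_k = 0, 3, 0, -9, 0, 243/5, 0, -2187/7, …
g: a_k = 3, 6, 12, 24, 48, 96, 192, 384, …
Weyl lclm of L_f,L_g ⇒ L₀ (ord ≤ 3).
Differentiate: ansatz ord ≤ ord L₀ ⇒ L.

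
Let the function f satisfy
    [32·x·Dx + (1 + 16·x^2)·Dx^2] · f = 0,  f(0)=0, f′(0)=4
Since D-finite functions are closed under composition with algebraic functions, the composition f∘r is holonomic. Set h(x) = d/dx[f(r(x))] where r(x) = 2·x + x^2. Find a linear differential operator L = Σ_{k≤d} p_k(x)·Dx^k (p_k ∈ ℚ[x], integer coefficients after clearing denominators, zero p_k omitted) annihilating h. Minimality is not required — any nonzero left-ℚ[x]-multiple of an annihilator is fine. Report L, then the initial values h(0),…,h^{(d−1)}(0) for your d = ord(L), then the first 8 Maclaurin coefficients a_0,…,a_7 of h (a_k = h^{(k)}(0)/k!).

f: a_k = 0, 4, 0, -64/3, 0, 1024/5, 0, -16384/7, …
Change of var in L_f (x↦r) gives L₀.
Differentiate: ansatz ord ≤ ord L₀ ⇒ L.
L = (-1 + 128·x + 256·x^2 + 192·x^3 + 48·x^4) + (1 + x + 64·x^2 + 128·x^3 + 80·x^4 + 16·x^5)·Dx  (order 1).
h: a_k = 8, 8, -512, -1024, 32128, 98176, -1982464, -8323072, …
ICs: h(0) = 8.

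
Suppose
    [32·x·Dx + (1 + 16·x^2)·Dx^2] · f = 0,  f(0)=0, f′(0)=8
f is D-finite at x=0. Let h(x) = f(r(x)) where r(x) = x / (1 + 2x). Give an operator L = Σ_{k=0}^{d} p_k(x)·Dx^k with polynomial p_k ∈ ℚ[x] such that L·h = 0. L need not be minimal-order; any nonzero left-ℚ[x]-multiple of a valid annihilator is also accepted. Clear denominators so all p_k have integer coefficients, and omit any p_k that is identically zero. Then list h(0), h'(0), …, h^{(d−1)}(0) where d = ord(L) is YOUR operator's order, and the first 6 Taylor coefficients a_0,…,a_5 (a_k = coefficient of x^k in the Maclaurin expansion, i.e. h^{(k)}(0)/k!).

L = (4 + 40·x)·Dx + (1 + 4·x + 20·x^2)·Dx^2  (order 2).
h: a_k = 0, 8, -16, -32/3, 192, -2432/5, …
ICs: h(0) = 0, h′(0) = 8.

f: a_k = 0, 8, 0, -128/3, 0, 2048/5, …
h₀=f(r): pull back L_f along r ⇒ L₀.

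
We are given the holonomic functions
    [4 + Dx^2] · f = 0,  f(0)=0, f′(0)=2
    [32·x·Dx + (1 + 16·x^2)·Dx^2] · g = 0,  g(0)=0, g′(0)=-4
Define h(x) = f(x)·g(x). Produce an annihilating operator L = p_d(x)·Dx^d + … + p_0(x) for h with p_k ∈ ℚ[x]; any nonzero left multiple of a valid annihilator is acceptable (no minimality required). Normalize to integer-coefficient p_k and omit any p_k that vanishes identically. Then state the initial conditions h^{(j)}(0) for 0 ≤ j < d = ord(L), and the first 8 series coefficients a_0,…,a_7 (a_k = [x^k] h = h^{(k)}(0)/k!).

L = (1360 + 60416·x^2 + 106496·x^4 + 262144·x^6 + 1048576·x^8) + (2304·x + 45056·x^3 + 196608·x^5 + 1048576·x^7)·Dx + (360 + 15872·x^2 + 36864·x^4 + 131072·x^6 + 524288·x^8)·Dx^2 + (576·x + 11264·x^3 + 49152·x^5 + 262144·x^7)·Dx^3 + (5 + 192·x^2 + 2560·x^4 + 16384·x^6 + 65536·x^8)·Dx^4  (order 4).
h: a_k = 0, 0, -8, 0, 48, 0, -3952/9, 0, …
ICs: h(0) = 0, h′(0) = 0, h′′(0) = -16, h′′′(0) = 0.

f: a_k = 0, 2, 0, -4/3, 0, 4/15, 0, -8/315, …
g: a_k = 0, -4, 0, 64/3, 0, -1024/5, 0, 16384/7, …
Product ⇒ symmetric product L₀, ord ≤ 4.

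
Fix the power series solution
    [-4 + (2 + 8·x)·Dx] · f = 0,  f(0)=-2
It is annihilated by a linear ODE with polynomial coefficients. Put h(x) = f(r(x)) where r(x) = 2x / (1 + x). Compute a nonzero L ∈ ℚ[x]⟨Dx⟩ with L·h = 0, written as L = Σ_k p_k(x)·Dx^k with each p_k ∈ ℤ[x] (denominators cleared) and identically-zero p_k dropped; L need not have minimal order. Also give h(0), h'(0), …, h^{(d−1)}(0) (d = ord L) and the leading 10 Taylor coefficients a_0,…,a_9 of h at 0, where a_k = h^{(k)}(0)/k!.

L = -4 + (1 + 10·x + 9·x^2)·Dx  (order 1).
h: a_k = -2, -8, 24, -104, 568, -3528, 23640, -166440, 1213560, -9082760, …
ICs: h(0) = -2.

f: a_k = -2, -4, 4, -8, 20, -56, 168, -528, 1716, -5720, …
f∘r: x↦r, Dx↦Dx/r' in L_f ⇒ L₀.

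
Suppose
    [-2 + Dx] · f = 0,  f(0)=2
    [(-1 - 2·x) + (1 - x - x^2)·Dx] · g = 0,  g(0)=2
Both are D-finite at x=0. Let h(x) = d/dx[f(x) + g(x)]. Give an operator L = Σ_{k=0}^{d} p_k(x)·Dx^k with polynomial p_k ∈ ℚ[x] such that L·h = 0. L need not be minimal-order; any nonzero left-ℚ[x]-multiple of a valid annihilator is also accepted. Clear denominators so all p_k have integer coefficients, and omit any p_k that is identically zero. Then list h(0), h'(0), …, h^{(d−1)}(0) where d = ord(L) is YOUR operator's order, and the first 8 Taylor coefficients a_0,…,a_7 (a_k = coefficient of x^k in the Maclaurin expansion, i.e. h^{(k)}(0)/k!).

f: a_k = 2, 4, 4, 8/3, 4/3, 8/15, 8/45, 16/315, …
g: a_k = 2, 2, 4, 6, 10, 16, 26, 42, …
f+g: L₀ = lclm(L_f,L_g), ord ≤ 1+1.
h=h₀': d/dx-closure on L₀ ⇒ L.
L = (10 + 44·x + 44·x^2 + 48·x^3 + 12·x^4) + (-7 - 24·x - 28·x^2 - 12·x^3 + 10·x^4 + 4·x^5)·Dx + (1 + x + 3·x^2 - 6·x^3 - 8·x^4 - 2·x^5)·Dx^2  (order 2).
h: a_k = 6, 16, 26, 136/3, 248/3, 2356/15, 13246/45, 171392/315, …
ICs: h(0) = 6, h′(0) = 16.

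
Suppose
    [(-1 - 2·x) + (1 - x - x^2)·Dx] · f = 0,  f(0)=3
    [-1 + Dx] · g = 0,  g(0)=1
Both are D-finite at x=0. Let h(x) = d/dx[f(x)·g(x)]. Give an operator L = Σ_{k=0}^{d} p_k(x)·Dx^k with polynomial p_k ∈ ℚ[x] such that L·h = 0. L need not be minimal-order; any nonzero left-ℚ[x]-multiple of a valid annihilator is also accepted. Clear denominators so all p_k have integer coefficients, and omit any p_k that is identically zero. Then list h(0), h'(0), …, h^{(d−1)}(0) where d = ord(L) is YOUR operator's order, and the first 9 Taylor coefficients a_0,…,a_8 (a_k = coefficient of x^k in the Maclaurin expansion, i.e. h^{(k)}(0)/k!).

L = (7 + 6·x - x^2 - 2·x^3 + x^4) + (-2 + x + 4·x^2 - x^4)·Dx  (order 1).
h: a_k = 6, 21, 51, 221/2, 893/4, 17347/40, 98221/120, 2542969/1680, 2645039/960, …
ICs: h(0) = 6.

f: a_k = 3, 3, 6, 9, 15, 24, 39, 63, 102, …
g: a_k = 1, 1, 1/2, 1/6, 1/24, 1/120, 1/720, 1/5040, 1/40320, …
L₀ := L_f ⊗_s L_g (sym. prod.), ord ≤ 1.
Derive L from L₀ (diff closure).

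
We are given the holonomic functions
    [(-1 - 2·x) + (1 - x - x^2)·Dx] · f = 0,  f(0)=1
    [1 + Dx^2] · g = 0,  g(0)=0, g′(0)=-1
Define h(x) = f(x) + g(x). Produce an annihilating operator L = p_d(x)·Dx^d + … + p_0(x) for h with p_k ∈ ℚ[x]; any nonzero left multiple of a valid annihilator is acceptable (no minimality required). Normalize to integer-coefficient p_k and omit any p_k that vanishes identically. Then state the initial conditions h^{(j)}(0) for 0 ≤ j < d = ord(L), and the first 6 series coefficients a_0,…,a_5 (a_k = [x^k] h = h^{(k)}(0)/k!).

L = (19 + 48·x + 31·x^2 + 24·x^3 + 5·x^4 + 2·x^5) + (-5 + x + 4·x^2 + 7·x^3 + 6·x^4 + 3·x^5 + x^6)·Dx + (19 + 48·x + 31·x^2 + 24·x^3 + 5·x^4 + 2·x^5)·Dx^2 + (-5 + x + 4·x^2 + 7·x^3 + 6·x^4 + 3·x^5 + x^6)·Dx^3  (order 3).
h: a_k = 1, 0, 2, 19/6, 5, 959/120, …
ICs: h(0) = 1, h′(0) = 0, h′′(0) = 4.

f: a_k = 1, 1, 2, 3, 5, 8, …
g: a_k = 0, -1, 0, 1/6, 0, -1/120, …
L₀ := lclm(L_f,L_g); ord L₀ ≤ 1+2.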